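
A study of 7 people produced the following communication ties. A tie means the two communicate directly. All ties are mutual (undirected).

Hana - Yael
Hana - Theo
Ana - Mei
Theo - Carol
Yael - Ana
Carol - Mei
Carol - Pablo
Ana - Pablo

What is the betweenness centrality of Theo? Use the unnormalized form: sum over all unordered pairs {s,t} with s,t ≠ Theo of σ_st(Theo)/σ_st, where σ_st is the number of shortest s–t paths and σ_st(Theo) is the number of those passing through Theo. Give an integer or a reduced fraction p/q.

7/3

Pairs whose geodesics pass through Theo — Hana–Mei: 1/2; Hana–Pablo: 1/2; Hana–Carol: 1; Yael–Carol: 1/3.
All other pairs contribute 0.
Summing the contributions gives betweenness(Theo) = 7/3.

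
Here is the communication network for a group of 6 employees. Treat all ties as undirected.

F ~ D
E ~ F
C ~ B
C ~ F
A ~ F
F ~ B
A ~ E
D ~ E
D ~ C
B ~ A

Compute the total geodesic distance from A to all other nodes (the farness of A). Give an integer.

Distances from A: B:1, C:2, D:2, E:1, F:1.
Sum = 1 + 2 + 2 + 1 + 1 = 7.

7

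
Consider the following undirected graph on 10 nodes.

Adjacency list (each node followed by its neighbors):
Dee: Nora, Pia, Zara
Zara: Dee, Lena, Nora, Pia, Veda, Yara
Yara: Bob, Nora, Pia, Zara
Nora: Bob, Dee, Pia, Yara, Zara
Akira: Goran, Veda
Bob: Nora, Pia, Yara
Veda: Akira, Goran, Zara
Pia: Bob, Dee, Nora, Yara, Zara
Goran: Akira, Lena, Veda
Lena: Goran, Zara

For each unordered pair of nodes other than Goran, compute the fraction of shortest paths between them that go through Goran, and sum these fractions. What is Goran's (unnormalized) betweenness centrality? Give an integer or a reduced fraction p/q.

Pairs whose geodesics pass through Goran — Veda–Lena: 1/2; Lena–Akira: 1.
All other pairs contribute 0.
Summing the contributions gives betweenness(Goran) = 3/2.

3/2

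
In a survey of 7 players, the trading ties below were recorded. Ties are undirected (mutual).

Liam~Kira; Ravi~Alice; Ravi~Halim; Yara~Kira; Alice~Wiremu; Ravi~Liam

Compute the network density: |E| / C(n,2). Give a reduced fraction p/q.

There are 6 edges and 7 nodes, so the maximum possible is C(7,2) = 21.
Density = 6/21 = 2/7.

2/7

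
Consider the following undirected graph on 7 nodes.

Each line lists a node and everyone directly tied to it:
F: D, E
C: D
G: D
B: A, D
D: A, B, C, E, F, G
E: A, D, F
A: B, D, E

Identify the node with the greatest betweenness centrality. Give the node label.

D

Unnormalized betweenness of each node: A:1/2, B:0, C:0, D:11, E:1/2, F:0, G:0.
D has the largest value, 11, making it the main broker — the node through which the most shortest paths run.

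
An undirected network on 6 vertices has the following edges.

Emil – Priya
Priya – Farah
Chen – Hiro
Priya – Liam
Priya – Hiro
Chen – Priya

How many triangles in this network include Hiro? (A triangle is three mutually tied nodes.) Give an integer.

Hiro's neighbors: Chen and Priya.
Neighbor pairs that are themselves tied: Hiro–Chen–Priya. Each forms one triangle with Hiro, for 1 in total.

1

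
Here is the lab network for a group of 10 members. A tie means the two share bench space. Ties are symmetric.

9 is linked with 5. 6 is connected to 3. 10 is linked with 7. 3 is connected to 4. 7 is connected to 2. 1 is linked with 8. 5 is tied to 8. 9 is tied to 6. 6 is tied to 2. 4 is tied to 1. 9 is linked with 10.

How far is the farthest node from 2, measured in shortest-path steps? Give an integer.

Distances from 2: 1:4, 3:2, 4:3, 5:3, 6:1, 7:1, 8:4, 9:2, 10:2.
The largest is 4 (to 1 and 8), so the eccentricity of 2 is 4.

4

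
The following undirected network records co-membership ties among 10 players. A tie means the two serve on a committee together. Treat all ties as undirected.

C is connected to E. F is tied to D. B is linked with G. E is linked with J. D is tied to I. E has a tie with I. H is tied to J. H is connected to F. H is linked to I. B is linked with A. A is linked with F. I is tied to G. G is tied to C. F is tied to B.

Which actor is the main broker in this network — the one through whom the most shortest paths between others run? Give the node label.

Unnormalized betweenness of each node: A:0, B:71/15, C:23/15, D:41/30, E:25/6, F:81/10, G:106/15, H:32/5, I:139/15, J:41/30.
I has the largest value, 139/15, making it the main broker — the node through which the most shortest paths run.

I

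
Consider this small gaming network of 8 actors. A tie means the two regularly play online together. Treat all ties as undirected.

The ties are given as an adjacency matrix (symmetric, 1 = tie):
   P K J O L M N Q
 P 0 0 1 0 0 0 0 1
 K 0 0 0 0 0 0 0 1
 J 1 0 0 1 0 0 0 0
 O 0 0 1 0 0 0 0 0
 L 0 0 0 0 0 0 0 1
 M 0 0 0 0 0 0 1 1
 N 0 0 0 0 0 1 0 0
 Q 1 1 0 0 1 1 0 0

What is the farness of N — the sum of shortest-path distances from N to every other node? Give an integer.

21

Distances from N: J:4, K:3, L:3, M:1, O:5, P:3, Q:2.
Sum = 4 + 3 + 3 + 1 + 5 + 3 + 2 = 21.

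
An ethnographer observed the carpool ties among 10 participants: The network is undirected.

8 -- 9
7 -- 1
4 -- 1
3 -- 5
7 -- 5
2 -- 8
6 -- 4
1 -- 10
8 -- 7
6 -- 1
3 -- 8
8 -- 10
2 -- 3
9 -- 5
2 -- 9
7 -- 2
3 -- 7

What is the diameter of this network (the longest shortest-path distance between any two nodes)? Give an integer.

4

Eccentricity of each node (its greatest distance to any other): 1:3, 2:3, 3:3, 4:4, 5:3, 6:4, 7:2, 8:3, 9:4, 10:3.
The maximum eccentricity is 4, realized for instance by the pair 9–4 via 9 – 8 – 10 – 1 – 4. So the diameter is 4.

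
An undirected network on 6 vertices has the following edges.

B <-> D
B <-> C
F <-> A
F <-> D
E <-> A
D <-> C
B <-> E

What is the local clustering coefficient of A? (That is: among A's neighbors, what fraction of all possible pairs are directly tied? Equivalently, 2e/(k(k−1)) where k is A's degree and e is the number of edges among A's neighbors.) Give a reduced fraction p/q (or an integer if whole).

A's neighbors: E and F (k = 2).
Possible neighbor pairs: C(2,2) = 1. Edges among them: none → e = 0.
Clustering(A) = 0/1.

0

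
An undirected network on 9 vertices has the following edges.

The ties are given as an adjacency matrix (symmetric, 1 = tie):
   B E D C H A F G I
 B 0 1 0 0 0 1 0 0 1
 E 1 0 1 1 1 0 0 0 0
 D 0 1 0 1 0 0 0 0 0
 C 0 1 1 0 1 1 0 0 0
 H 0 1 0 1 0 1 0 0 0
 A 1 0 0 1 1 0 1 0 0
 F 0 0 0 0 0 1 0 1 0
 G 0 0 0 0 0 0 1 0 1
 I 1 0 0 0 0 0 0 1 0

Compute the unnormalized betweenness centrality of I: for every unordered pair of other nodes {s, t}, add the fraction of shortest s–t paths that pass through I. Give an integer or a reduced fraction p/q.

Pairs whose geodesics pass through I — B–G: 1; E–G: 1; D–G: 1/2.
All other pairs contribute 0.
Summing the contributions gives betweenness(I) = 5/2.

5/2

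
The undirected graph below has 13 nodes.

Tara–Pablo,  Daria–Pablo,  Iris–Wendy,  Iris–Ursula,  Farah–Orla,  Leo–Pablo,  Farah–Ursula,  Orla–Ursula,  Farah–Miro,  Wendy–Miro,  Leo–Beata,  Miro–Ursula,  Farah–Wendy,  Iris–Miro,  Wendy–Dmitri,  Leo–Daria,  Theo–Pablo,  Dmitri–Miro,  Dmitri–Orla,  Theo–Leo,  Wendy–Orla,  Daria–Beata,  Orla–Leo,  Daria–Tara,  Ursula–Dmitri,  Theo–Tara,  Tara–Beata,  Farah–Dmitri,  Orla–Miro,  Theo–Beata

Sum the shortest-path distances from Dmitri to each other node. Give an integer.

Distances from Dmitri: Beata:3, Daria:3, Farah:1, Iris:2, Leo:2, Miro:1, Orla:1, Pablo:3, Tara:4, Theo:3, Ursula:1, Wendy:1.
Sum = 3 + 3 + 1 + 2 + 2 + 1 + 1 + 3 + 4 + 3 + 1 + 1 = 25.

25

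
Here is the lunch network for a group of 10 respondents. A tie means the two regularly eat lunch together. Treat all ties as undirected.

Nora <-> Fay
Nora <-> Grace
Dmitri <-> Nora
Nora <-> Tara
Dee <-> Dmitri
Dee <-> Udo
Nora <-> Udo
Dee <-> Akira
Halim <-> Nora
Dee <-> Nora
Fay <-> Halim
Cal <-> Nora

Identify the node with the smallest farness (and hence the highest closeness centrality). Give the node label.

Farness (sum of distances to all others) for each node — Akira:22, Cal:18, Dee:14, Dmitri:16, Fay:17, Grace:18, Halim:17, Nora:10, Tara:18, Udo:16.
The smallest farness is 10, for Nora, so Nora has the highest closeness.

Nora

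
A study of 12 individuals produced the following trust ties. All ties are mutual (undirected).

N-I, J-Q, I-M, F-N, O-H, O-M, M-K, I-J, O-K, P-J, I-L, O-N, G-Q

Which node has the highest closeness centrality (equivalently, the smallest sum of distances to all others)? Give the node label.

I

Farness (sum of distances to all others) for each node — F:33, G:42, H:37, I:20, J:24, K:30, L:30, M:24, N:23, O:27, P:34, Q:32.
The smallest farness is 20, for I, so I has the highest closeness.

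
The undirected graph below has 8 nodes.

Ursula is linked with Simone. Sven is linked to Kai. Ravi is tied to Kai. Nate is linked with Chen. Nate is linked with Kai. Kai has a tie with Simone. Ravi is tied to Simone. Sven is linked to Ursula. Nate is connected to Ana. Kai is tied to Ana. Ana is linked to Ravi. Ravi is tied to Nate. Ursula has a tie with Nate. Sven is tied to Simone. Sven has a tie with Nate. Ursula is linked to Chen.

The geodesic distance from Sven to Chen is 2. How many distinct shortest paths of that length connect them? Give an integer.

2

The shortest distance is 2. The length-2 paths are: Sven–Nate–Chen; Sven–Ursula–Chen.
That gives 2 distinct shortest paths.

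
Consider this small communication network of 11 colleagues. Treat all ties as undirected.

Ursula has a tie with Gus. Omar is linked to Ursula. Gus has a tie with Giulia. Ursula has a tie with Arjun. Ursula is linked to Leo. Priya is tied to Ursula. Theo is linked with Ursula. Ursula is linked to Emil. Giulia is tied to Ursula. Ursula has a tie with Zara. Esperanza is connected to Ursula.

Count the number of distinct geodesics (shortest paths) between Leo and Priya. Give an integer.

1

The shortest distance is 2, and the only length-2 path is Leo–Ursula–Priya. So there is exactly 1 shortest path.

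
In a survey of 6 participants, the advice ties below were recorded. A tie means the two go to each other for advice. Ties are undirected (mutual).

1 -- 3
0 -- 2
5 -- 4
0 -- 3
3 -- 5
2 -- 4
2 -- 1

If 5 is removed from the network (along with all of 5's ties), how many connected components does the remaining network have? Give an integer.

1

5's neighbors (3 and 4) remain reachable from one another through other ties, so the rest of the network stays in one piece.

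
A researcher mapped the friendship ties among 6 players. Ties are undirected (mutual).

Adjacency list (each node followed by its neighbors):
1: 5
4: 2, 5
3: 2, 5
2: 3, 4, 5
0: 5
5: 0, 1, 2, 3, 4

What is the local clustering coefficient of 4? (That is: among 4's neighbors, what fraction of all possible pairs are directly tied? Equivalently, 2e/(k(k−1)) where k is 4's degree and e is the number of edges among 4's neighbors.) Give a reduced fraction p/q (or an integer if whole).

4's neighbors: 2 and 5 (k = 2).
Possible neighbor pairs: C(2,2) = 1. Edges among them: 2–5 → e = 1.
Clustering(4) = 1/1.

1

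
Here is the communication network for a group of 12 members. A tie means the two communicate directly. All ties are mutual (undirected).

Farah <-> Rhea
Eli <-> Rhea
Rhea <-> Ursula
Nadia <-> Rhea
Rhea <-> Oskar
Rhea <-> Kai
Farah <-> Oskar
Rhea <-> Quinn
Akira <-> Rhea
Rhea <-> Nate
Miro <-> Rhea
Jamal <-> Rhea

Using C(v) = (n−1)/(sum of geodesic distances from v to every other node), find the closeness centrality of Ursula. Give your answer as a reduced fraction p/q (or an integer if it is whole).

Distances from Ursula: Akira:2, Eli:2, Farah:2, Jamal:2, Kai:2, Miro:2, Nadia:2, Nate:2, Oskar:2, Quinn:2, Rhea:1. Sum = 21.
n = 12, so closeness = 11/21.

11/21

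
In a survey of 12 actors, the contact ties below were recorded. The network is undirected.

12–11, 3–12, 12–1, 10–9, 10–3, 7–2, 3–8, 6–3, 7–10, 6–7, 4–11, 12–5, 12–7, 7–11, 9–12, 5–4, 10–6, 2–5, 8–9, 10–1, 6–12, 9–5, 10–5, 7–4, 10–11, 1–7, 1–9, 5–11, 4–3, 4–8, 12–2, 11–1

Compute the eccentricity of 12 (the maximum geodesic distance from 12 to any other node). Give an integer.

Distances from 12: 1:1, 2:1, 3:1, 4:2, 5:1, 6:1, 7:1, 8:2, 9:1, 10:2, 11:1.
The largest is 2 (to 10, 8, and 4), so the eccentricity of 12 is 2.

2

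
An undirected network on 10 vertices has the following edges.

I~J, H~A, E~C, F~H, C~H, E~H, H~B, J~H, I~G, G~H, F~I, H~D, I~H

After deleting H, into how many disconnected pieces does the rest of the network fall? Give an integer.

5

Without H, the remaining ties split the others into: {F, G, I, J}; {C, E}; {D}; {B}; {A}.
That's 5 separate components.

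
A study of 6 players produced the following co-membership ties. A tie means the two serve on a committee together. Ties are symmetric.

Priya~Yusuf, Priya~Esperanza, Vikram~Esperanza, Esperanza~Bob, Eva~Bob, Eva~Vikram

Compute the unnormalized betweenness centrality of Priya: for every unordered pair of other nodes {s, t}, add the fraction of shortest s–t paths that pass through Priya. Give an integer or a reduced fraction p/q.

4

Pairs whose geodesics pass through Priya — Bob–Yusuf: 1; Eva–Yusuf: 2/2; Yusuf–Vikram: 1; Yusuf–Esperanza: 1.
All other pairs contribute 0.
Summing the contributions gives betweenness(Priya) = 4.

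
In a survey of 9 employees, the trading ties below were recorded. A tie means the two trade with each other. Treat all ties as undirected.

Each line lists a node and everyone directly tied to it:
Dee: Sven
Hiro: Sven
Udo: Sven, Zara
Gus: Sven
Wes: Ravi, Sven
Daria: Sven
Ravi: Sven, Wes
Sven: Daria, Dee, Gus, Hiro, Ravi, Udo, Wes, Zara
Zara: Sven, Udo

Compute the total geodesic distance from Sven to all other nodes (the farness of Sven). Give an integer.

Distances from Sven: Daria:1, Dee:1, Gus:1, Hiro:1, Ravi:1, Udo:1, Wes:1, Zara:1.
Sum = 1 + 1 + 1 + 1 + 1 + 1 + 1 + 1 = 8.

8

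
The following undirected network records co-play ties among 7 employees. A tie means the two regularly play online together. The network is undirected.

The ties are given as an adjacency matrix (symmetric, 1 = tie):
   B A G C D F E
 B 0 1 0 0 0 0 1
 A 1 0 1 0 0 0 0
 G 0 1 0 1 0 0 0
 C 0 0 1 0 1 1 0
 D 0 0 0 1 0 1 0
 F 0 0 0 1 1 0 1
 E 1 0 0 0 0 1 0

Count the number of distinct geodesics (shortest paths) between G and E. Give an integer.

2

The shortest distance is 3. The length-3 paths are: G–A–B–E; G–C–F–E.
That gives 2 distinct shortest paths.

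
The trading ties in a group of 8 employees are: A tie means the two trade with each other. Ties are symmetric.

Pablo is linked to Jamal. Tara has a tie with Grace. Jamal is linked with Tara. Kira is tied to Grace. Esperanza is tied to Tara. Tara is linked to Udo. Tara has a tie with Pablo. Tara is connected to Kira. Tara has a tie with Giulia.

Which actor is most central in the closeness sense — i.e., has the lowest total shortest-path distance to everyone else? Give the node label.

Farness (sum of distances to all others) for each node — Esperanza:13, Giulia:13, Grace:12, Jamal:12, Kira:12, Pablo:12, Tara:7, Udo:13.
The smallest farness is 7, for Tara, so Tara has the highest closeness.

Tara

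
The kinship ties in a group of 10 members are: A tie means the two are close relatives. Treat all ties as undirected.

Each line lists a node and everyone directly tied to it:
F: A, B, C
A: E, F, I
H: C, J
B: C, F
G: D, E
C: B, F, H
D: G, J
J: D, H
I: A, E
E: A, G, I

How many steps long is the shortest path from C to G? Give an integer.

One shortest route is C – H – J – D – G, which uses 4 edges, and at distance 3 from C we only reach {D, E, I}, which does not include G. So d(C,G) = 4.

4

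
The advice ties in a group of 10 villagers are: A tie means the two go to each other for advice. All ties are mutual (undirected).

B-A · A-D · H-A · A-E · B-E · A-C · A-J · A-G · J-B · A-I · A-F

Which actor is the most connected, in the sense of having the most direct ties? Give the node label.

Degrees — A:9, B:3, C:1, D:1, E:2, F:1, G:1, H:1, I:1, J:2.
The maximum is 9, attained only by A.

A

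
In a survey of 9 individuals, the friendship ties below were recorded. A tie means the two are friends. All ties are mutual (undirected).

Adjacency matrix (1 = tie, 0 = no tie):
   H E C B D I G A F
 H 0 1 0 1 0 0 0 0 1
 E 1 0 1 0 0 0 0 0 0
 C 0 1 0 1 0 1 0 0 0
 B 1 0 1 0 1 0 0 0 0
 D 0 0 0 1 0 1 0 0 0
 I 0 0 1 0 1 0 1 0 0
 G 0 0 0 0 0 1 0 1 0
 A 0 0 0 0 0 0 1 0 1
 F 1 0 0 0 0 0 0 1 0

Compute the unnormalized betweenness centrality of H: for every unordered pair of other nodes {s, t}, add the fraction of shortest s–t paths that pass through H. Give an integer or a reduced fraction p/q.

41/6

Pairs whose geodesics pass through H — E–B: 1/2; E–D: 1/3; E–A: 1; E–F: 1; C–F: 2/2; B–A: 1; B–F: 1; D–F: 1.
All other pairs contribute 0.
Summing the contributions gives betweenness(H) = 41/6.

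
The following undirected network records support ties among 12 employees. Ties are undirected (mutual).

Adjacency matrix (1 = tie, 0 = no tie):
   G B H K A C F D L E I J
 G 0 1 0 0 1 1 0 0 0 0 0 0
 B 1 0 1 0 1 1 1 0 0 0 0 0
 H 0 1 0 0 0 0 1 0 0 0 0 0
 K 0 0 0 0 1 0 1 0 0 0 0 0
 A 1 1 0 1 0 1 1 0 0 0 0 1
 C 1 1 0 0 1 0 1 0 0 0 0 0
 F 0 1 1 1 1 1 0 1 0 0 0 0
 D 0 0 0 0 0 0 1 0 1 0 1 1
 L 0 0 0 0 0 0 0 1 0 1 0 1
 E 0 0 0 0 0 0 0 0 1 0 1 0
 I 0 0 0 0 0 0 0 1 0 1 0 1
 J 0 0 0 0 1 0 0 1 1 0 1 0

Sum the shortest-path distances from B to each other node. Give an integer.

Distances from B: A:1, C:1, D:2, E:4, F:1, G:1, H:1, I:3, J:2, K:2, L:3.
Sum = 1 + 1 + 2 + 4 + 1 + 1 + 1 + 3 + 2 + 2 + 3 = 21.

21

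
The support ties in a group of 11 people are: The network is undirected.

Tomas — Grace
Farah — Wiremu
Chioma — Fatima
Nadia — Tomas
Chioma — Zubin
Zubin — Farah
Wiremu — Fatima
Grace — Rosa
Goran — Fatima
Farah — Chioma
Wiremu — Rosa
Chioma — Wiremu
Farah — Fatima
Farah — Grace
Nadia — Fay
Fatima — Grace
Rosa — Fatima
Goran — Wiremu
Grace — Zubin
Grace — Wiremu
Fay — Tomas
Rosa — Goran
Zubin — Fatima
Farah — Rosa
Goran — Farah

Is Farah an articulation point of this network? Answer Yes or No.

No

Even without Farah, every remaining node can still reach every other (the residual graph is connected), so Farah is not a cut vertex.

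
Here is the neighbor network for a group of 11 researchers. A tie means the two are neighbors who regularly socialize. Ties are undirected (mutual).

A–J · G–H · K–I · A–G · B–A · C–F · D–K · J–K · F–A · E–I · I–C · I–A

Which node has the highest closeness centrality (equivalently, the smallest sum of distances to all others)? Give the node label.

Farness (sum of distances to all others) for each node — A:16, B:25, C:24, D:31, E:26, F:23, G:23, H:32, I:17, J:21, K:22.
The smallest farness is 16, for A, so A has the highest closeness.

A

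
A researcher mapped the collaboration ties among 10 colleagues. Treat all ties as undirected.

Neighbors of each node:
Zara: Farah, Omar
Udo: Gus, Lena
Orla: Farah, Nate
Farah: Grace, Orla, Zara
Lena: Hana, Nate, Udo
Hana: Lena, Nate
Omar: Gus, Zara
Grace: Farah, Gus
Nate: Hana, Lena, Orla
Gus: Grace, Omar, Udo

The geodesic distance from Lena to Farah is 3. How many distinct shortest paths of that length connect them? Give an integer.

1

The shortest distance is 3, and the only length-3 path is Lena–Nate–Orla–Farah. So there is exactly 1 shortest path.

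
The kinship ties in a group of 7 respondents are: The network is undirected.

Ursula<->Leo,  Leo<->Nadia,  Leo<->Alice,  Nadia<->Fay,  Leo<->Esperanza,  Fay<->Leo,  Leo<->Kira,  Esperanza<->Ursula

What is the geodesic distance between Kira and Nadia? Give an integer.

One shortest route is Kira – Leo – Nadia, which uses 2 edges, and Kira and Nadia are not directly tied, so nothing shorter exists. So d(Kira,Nadia) = 2.

2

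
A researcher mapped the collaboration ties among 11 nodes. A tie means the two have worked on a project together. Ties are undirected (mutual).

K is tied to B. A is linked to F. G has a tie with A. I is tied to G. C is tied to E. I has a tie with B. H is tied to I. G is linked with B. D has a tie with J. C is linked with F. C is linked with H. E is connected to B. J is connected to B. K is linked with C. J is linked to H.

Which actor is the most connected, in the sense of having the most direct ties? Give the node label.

Degrees — A:2, B:5, C:4, D:1, E:2, F:2, G:3, H:3, I:3, J:3, K:2.
The maximum is 5, attained only by B.

B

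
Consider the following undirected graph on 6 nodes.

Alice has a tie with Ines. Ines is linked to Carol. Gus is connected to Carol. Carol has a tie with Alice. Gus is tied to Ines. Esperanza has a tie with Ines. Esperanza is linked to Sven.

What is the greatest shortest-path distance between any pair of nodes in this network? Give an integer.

3

Eccentricity of each node (its greatest distance to any other): Alice:3, Carol:3, Esperanza:2, Gus:3, Ines:2, Sven:3.
The maximum eccentricity is 3, realized for instance by the pair Gus–Sven via Gus – Ines – Esperanza – Sven. So the diameter is 3.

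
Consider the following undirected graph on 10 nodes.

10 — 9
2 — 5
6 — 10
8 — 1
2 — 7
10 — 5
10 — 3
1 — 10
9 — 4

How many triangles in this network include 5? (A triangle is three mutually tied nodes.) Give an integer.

5's neighbors are 2 and 10, but none of them are tied to each other, so no triangle contains 5.

0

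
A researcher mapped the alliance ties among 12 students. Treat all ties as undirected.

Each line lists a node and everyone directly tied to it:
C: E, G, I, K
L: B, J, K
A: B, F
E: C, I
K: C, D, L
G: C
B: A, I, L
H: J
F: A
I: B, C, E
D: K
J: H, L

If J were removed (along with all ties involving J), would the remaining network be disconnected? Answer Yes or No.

Removing J leaves {H} with no path to {A, B, C, D, E, F, G, I, K, and L}, so the network splits into 2 components. J is a cut vertex.

Yes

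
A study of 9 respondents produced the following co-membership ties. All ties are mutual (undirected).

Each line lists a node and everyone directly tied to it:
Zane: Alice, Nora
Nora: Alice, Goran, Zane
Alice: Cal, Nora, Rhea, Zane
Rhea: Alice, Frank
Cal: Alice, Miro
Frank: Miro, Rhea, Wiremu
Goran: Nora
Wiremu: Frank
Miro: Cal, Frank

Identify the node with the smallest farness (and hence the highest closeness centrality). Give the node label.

Alice

Farness (sum of distances to all others) for each node — Alice:13, Cal:16, Frank:17, Goran:24, Miro:18, Nora:17, Rhea:15, Wiremu:24, Zane:18.
The smallest farness is 13, for Alice, so Alice has the highest closeness.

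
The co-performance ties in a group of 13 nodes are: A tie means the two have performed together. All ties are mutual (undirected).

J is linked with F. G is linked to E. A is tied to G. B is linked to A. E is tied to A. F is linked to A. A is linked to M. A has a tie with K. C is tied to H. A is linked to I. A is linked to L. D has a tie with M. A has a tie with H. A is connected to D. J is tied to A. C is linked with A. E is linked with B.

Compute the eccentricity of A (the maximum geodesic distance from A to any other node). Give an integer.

Distances from A: B:1, C:1, D:1, E:1, F:1, G:1, H:1, I:1, J:1, K:1, L:1, M:1.
The largest is 1 (to J, L, B, F, C, G, H, D, I, M, E, and K), so the eccentricity of A is 1.

1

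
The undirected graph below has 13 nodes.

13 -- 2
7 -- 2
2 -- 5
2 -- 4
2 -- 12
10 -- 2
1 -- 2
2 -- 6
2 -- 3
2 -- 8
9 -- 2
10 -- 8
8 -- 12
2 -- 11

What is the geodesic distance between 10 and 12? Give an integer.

One shortest route is 10 – 2 – 12, which uses 2 edges, and 10 and 12 are not directly tied, so nothing shorter exists. So d(10,12) = 2.

2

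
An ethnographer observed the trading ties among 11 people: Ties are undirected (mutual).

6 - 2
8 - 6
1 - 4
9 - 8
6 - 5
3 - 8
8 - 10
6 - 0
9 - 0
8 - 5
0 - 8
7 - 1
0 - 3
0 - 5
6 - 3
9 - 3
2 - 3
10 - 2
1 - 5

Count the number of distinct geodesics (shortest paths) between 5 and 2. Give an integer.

The shortest distance is 2, and the only length-2 path is 5–6–2. So there is exactly 1 shortest path.

1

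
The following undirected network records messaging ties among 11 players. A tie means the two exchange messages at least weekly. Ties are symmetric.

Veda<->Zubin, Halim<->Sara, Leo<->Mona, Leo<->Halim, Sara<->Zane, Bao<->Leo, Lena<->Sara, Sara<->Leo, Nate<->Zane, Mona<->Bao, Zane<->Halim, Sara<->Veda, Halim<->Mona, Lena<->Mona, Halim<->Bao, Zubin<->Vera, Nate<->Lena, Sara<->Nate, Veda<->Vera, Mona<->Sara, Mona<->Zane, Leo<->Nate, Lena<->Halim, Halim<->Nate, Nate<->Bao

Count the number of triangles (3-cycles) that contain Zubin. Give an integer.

Zubin's neighbors: Veda and Vera.
Neighbor pairs that are themselves tied: Zubin–Veda–Vera. Each forms one triangle with Zubin, for 1 in total.

1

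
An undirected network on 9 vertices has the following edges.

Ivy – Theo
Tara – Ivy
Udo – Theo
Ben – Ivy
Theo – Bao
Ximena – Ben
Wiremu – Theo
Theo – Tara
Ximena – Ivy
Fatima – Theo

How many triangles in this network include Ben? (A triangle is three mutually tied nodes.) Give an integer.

Ben's neighbors: Ivy and Ximena.
Neighbor pairs that are themselves tied: Ben–Ivy–Ximena. Each forms one triangle with Ben, for 1 in total.

1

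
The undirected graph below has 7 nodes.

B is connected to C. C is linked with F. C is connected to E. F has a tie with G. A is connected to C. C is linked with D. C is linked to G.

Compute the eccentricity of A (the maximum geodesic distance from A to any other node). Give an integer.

2

Distances from A: B:2, C:1, D:2, E:2, F:2, G:2.
The largest is 2 (to E, B, F, D, and G), so the eccentricity of A is 2.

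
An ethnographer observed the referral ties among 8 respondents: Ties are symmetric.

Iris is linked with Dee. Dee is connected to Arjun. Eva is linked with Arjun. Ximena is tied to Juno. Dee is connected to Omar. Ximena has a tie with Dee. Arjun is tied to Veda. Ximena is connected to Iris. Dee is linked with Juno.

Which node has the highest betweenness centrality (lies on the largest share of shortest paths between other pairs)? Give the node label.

Dee

Unnormalized betweenness of each node: Arjun:11, Dee:31/2, Eva:0, Iris:0, Juno:0, Omar:0, Veda:0, Ximena:1/2.
Dee has the largest value, 31/2, making it the main broker — the node through which the most shortest paths run.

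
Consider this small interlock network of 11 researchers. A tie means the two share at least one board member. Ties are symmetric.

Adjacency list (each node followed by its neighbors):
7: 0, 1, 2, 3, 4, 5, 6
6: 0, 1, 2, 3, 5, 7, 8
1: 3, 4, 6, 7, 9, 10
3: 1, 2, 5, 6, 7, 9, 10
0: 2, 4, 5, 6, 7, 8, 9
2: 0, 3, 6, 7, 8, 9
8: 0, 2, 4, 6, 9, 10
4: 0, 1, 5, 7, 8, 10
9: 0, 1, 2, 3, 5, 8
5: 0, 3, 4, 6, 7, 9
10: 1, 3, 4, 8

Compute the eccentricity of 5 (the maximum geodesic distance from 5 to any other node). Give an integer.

2

Distances from 5: 0:1, 1:2, 2:2, 3:1, 4:1, 6:1, 7:1, 8:2, 9:1, 10:2.
The largest is 2 (to 2, 8, 10, and 1), so the eccentricity of 5 is 2.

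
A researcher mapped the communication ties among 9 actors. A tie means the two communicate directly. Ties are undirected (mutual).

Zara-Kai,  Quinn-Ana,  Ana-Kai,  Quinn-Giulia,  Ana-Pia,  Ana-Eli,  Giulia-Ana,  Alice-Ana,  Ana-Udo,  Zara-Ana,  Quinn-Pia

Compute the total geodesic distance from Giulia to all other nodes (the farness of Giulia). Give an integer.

14

Distances from Giulia: Alice:2, Ana:1, Eli:2, Kai:2, Pia:2, Quinn:1, Udo:2, Zara:2.
Sum = 2 + 1 + 2 + 2 + 2 + 1 + 2 + 2 = 14.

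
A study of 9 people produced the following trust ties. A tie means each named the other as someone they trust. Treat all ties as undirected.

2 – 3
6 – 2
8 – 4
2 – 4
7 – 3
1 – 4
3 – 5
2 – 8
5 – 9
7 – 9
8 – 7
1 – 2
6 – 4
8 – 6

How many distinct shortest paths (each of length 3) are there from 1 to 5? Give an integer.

The shortest distance is 3, and the only length-3 path is 1–2–3–5. So there is exactly 1 shortest path.

1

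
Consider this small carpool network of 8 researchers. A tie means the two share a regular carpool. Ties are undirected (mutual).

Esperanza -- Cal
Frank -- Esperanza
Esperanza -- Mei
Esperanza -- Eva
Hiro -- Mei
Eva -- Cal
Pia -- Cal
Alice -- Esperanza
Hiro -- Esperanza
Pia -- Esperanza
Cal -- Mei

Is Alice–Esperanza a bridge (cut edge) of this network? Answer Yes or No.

Yes

Without the Alice–Esperanza edge there is no alternate route between Alice and Esperanza, so the network disconnects. It is a bridge.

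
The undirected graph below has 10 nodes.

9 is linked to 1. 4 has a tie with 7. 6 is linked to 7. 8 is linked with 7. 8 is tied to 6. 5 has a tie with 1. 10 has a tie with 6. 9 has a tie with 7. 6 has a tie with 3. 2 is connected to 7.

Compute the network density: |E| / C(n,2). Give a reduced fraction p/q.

2/9

There are 10 edges and 10 nodes, so the maximum possible is C(10,2) = 45.
Density = 10/45 = 2/9.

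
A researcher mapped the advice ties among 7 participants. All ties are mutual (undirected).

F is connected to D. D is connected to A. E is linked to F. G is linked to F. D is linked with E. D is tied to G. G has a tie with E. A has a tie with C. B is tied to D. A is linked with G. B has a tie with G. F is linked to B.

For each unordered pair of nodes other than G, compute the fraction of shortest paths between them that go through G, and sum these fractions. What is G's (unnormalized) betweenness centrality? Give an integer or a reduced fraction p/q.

10/3

Pairs whose geodesics pass through G — A–F: 1/2; A–E: 1/2; A–B: 1/2; C–F: 1/2; C–E: 1/2; C–B: 1/2; E–B: 1/3.
All other pairs contribute 0.
Summing the contributions gives betweenness(G) = 10/3.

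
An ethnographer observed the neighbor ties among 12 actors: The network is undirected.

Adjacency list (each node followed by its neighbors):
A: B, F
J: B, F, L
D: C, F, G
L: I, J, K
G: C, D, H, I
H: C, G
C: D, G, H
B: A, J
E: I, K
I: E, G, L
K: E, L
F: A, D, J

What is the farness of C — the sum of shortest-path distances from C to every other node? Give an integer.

27

Distances from C: A:3, B:4, D:1, E:3, F:2, G:1, H:1, I:2, J:3, K:4, L:3.
Sum = 3 + 4 + 1 + 3 + 2 + 1 + 1 + 2 + 3 + 4 + 3 = 27.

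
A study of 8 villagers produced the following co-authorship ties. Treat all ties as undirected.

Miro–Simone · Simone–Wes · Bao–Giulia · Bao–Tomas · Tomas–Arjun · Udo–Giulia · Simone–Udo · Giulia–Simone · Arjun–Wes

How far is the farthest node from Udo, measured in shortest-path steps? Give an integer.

3

Distances from Udo: Arjun:3, Bao:2, Giulia:1, Miro:2, Simone:1, Tomas:3, Wes:2.
The largest is 3 (to Arjun and Tomas), so the eccentricity of Udo is 3.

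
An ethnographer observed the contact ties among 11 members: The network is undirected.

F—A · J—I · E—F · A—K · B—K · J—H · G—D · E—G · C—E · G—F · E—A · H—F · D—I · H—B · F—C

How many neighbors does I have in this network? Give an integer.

2

I is directly tied to D and J. That is 2 neighbors, so the degree of I is 2.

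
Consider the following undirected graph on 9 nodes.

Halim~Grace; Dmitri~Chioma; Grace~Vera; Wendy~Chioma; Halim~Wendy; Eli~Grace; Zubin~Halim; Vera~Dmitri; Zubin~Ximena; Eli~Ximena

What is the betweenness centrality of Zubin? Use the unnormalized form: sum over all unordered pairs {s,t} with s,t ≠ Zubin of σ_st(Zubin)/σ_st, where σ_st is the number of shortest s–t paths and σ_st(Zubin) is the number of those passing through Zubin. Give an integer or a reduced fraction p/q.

Pairs whose geodesics pass through Zubin — Ximena–Halim: 1; Ximena–Wendy: 1; Ximena–Chioma: 1.
All other pairs contribute 0.
Summing the contributions gives betweenness(Zubin) = 3.

3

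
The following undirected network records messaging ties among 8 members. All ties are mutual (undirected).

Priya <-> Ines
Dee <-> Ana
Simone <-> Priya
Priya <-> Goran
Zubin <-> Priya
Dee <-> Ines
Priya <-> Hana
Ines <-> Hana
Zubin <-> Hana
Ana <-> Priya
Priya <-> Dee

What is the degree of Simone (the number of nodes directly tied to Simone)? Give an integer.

1

Simone is directly tied to Priya. That is 1 neighbor, so the degree of Simone is 1.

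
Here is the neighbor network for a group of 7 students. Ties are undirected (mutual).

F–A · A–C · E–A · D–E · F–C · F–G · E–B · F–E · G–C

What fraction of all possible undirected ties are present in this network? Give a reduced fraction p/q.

There are 9 edges and 7 nodes, so the maximum possible is C(7,2) = 21.
Density = 9/21 = 3/7.

3/7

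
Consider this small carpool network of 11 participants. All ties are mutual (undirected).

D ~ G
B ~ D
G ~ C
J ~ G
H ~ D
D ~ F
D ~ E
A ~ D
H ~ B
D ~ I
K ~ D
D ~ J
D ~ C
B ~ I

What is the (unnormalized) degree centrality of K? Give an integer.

K is directly tied to D. That is 1 neighbor, so the degree of K is 1.

1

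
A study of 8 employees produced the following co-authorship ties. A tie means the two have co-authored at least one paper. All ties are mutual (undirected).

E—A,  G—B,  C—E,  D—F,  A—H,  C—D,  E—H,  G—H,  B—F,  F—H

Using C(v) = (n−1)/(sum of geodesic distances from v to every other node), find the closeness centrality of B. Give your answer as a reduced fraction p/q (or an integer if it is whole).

7/15

Distances from B: A:3, C:3, D:2, E:3, F:1, G:1, H:2. Sum = 15.
n = 8, so closeness = 7/15.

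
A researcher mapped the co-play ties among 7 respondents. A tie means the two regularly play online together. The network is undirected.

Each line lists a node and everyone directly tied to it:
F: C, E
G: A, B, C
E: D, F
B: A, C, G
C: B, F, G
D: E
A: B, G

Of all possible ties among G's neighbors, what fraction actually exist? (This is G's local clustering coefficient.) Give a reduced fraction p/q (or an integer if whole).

2/3

G's neighbors: A, B, and C (k = 3).
Possible neighbor pairs: C(3,2) = 3. Edges among them: A–B, B–C → e = 2.
Clustering(G) = 2/3.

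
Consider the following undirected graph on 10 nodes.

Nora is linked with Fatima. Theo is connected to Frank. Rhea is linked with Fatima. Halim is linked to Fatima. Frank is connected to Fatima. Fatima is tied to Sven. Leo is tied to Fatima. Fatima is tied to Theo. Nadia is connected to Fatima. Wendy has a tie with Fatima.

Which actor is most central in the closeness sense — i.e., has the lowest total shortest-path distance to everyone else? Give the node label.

Farness (sum of distances to all others) for each node — Fatima:9, Frank:16, Halim:17, Leo:17, Nadia:17, Nora:17, Rhea:17, Sven:17, Theo:16, Wendy:17.
The smallest farness is 9, for Fatima, so Fatima has the highest closeness.

Fatima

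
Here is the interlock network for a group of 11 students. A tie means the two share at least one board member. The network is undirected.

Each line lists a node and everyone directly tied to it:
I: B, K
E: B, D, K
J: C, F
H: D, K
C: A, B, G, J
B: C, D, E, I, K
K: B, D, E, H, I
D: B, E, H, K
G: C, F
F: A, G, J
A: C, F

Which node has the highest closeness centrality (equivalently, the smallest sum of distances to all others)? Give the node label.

B

Farness (sum of distances to all others) for each node — A:24, B:16, C:17, D:21, E:22, F:29, G:24, H:28, I:23, J:24, K:20.
The smallest farness is 16, for B, so B has the highest closeness.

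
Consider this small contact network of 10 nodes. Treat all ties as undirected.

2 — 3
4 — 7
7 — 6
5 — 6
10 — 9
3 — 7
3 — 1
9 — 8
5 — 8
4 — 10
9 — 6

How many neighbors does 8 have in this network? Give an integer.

2

8 is directly tied to 5 and 9. That is 2 neighbors, so the degree of 8 is 2.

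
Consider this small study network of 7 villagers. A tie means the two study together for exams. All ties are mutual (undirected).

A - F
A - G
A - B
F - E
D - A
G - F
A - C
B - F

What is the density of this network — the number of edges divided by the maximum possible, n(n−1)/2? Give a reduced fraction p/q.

There are 8 edges and 7 nodes, so the maximum possible is C(7,2) = 21.
Density = 8/21.

8/21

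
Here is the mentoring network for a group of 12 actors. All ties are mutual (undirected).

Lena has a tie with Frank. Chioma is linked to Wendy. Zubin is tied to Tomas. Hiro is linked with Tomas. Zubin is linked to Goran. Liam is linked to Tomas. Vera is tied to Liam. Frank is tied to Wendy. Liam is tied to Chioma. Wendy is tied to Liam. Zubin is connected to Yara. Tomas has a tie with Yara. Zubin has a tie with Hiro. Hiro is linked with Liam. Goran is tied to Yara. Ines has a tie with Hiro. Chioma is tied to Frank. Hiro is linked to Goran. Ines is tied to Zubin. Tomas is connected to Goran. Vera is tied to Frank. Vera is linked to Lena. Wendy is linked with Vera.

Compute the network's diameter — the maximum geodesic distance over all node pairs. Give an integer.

Eccentricity of each node (its greatest distance to any other): Chioma:3, Frank:4, Goran:4, Hiro:3, Ines:4, Lena:4, Liam:2, Tomas:3, Vera:3, Wendy:3, Yara:4, Zubin:4.
The maximum eccentricity is 4, realized for instance by the pair Frank–Yara via Frank – Chioma – Liam – Tomas – Yara. So the diameter is 4.

4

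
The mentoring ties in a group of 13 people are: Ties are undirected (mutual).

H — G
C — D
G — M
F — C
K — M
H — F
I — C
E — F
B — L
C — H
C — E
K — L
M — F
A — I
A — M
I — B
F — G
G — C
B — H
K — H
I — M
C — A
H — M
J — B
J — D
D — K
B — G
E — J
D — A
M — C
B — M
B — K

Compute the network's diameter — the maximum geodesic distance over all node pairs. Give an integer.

Eccentricity of each node (its greatest distance to any other): A:3, B:2, C:3, D:2, E:3, F:3, G:2, H:2, I:2, J:2, K:3, L:3, M:2.
The maximum eccentricity is 3, realized for instance by the pair L–A via L – B – M – A. So the diameter is 3.

3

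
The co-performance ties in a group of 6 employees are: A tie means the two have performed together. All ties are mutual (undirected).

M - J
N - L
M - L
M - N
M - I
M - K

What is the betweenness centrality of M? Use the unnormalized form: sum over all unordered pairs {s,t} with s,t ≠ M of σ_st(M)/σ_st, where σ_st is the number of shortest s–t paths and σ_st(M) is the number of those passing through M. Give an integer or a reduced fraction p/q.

9

Pairs whose geodesics pass through M — K–N: 1; K–L: 1; K–I: 1; K–J: 1; N–I: 1; N–J: 1; L–I: 1; L–J: 1; I–J: 1.
All other pairs contribute 0.
Summing the contributions gives betweenness(M) = 9.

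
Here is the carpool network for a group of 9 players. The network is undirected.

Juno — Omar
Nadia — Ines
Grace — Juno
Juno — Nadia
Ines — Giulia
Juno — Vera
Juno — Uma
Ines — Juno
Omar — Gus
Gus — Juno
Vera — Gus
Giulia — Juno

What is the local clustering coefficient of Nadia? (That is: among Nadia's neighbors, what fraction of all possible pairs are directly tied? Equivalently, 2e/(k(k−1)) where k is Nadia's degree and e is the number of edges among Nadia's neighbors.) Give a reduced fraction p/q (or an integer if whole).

Nadia's neighbors: Ines and Juno (k = 2).
Possible neighbor pairs: C(2,2) = 1. Edges among them: Ines–Juno → e = 1.
Clustering(Nadia) = 1/1.

1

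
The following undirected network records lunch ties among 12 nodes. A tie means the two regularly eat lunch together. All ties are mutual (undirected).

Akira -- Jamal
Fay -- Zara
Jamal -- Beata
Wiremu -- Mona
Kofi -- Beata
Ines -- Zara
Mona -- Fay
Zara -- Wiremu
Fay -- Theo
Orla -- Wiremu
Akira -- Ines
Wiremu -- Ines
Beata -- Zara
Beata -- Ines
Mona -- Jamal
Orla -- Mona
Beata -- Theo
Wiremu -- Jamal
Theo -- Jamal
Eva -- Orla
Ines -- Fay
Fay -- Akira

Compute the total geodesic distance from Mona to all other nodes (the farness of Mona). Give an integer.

Distances from Mona: Akira:2, Beata:2, Eva:2, Fay:1, Ines:2, Jamal:1, Kofi:3, Orla:1, Theo:2, Wiremu:1, Zara:2.
Sum = 2 + 2 + 2 + 1 + 2 + 1 + 3 + 1 + 2 + 1 + 2 = 19.

19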